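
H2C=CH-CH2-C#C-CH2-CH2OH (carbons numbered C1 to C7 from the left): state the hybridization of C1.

sp2

C1 (3 σ bonds, plus one π bond) has steric number 3: sp2.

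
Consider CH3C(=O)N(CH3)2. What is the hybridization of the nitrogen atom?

sp2

Amide resonance: N lone pair conjugated with C=O → sp2.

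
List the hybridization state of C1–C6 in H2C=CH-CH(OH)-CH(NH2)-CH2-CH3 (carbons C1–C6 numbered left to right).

C1 sp2, C2 sp2, C3 sp3, C4 sp3, C5 sp3, C6 sp3

C1 carries 3 σ bonds, plus one π bond, giving a steric number of 3, so it is sp2.
C2 carries 3 σ bonds, plus one π bond, giving a steric number of 3, so it is sp2.
C3 — 4 σ bonds. Steric number 4, so sp3.
C4: 4 σ bonds — 4 electron domains, sp3.
C5 — 4 σ bonds. Steric number 4, so sp3.
C6 is sp3: 4 σ bonds, 4 electron-density regions.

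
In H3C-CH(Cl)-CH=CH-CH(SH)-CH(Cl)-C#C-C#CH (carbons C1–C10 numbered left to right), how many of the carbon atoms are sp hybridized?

4

C1: sp3
C2: sp3
C3: sp2
C4: sp2
C5: sp3
C6: sp3
C7: sp ✓
C8: sp ✓
C9: sp ✓
C10: sp ✓
C7, C8, C9, C10 → 4 sp carbons.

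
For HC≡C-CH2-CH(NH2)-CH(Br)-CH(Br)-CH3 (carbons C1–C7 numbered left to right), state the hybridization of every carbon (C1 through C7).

C1 has 2 σ bonds, plus two π bonds: steric number 2 → sp.
C2 is sp: 2 σ bonds, plus two π bonds, 2 electron-density regions.
C3 carries 4 σ bonds, giving a steric number of 4, so it is sp3.
C4 has 4 σ bonds: steric number 4 → sp3.
C5 has 4 σ bonds: steric number 4 → sp3.
C6 (4 σ bonds) has steric number 4: sp3.
C7: 4 σ bonds — 4 electron domains, sp3.

C1 sp, C2 sp, C3 sp3, C4 sp3, C5 sp3, C6 sp3, C7 sp3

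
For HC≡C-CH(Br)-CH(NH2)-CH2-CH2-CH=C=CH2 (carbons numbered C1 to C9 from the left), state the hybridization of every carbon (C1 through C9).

C1 has 2 σ bonds, plus two π bonds: steric number 2 → sp.
C2 — 2 σ bonds, plus two π bonds. Steric number 2, so sp.
C3 carries 4 σ bonds, giving a steric number of 4, so it is sp3.
C4 — 4 σ bonds. Steric number 4, so sp3.
C5 (4 σ bonds) has steric number 4: sp3.
C6: 4 σ bonds; 4 regions of electron density → sp3.
C7 — 3 σ bonds, plus one π bond. Steric number 3, so sp2.
C8 — 2 σ bonds, plus two π bonds. Steric number 2, so sp.
C9 has 3 σ bonds, plus one π bond: steric number 3 → sp2.

C1 sp, C2 sp, C3 sp3, C4 sp3, C5 sp3, C6 sp3, C7 sp2, C8 sp, C9 sp2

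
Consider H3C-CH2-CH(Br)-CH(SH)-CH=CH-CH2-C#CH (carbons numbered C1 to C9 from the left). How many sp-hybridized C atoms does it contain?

C1: sp3
C2: sp3
C3: sp3
C4: sp3
C5: sp2
C6: sp2
C7: sp3
C8: sp ✓
C9: sp ✓
C8, C9 → 2 sp carbons.

2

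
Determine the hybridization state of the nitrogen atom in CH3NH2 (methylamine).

sp^3

Three σ bonds + one lone pair = steric number 4 → sp3.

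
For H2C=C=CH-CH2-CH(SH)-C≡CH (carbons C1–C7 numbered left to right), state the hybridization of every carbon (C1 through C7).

C1 sp2, C2 sp, C3 sp2, C4 sp3, C5 sp3, C6 sp, C7 sp

C1: 3 σ bonds, plus one π bond — 3 electron domains, sp2.
C2: 2 σ bonds, plus two π bonds — 2 electron domains, sp.
C3: 3 σ bonds, plus one π bond — 3 electron domains, sp2.
C4 carries 4 σ bonds, giving a steric number of 4, so it is sp3.
C5 has 4 σ bonds: steric number 4 → sp3.
C6 is sp: 2 σ bonds, plus two π bonds, 2 electron-density regions.
C7 has 2 σ bonds, plus two π bonds: steric number 2 → sp.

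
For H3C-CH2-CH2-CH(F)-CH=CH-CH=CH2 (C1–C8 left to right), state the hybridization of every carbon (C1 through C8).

C1: 4 σ bonds — 4 electron domains, sp3.
C2 has 4 σ bonds: steric number 4 → sp3.
C3 (4 σ bonds) has steric number 4: sp3.
C4: 4 σ bonds; 4 regions of electron density → sp3.
C5 carries 3 σ bonds, plus one π bond, giving a steric number of 3, so it is sp2.
C6 is sp2: 3 σ bonds, plus one π bond, 3 electron-density regions.
C7 carries 3 σ bonds, plus one π bond, giving a steric number of 3, so it is sp2.
C8 (3 σ bonds, plus one π bond) has steric number 3: sp2.

C1 sp3, C2 sp3, C3 sp3, C4 sp3, C5 sp2, C6 sp2, C7 sp2, C8 sp2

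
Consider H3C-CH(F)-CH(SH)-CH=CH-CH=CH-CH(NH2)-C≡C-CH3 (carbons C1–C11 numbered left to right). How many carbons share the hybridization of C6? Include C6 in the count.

4

C6 is sp2 (one π bond).
C1: sp3
C2: sp3
C3: sp3
C4: sp2 ✓
C5: sp2 ✓
C6: sp2 ✓
C7: sp2 ✓
C8: sp3
C9: sp
C10: sp
C11: sp3
4 carbons are sp2.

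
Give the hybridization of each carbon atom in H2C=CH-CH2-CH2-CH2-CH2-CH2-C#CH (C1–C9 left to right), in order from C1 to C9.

C1 sp2, C2 sp2, C3 sp3, C4 sp3, C5 sp3, C6 sp3, C7 sp3, C8 sp, C9 sp

C1 has 3 σ bonds, plus one π bond: steric number 3 → sp2.
C2 has 3 σ bonds, plus one π bond: steric number 3 → sp2.
C3 has 4 σ bonds: steric number 4 → sp3.
C4: 4 σ bonds — 4 electron domains, sp3.
C5 (4 σ bonds) has steric number 4: sp3.
C6: 4 σ bonds — 4 electron domains, sp3.
C7 is sp3: 4 σ bonds, 4 electron-density regions.
C8: 2 σ bonds, plus two π bonds — 2 electron domains, sp.
C9 (2 σ bonds, plus two π bonds) has steric number 2: sp.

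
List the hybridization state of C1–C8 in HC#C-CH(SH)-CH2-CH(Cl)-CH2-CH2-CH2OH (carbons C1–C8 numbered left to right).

C1 has 2 σ bonds, plus two π bonds: steric number 2 → sp.
C2 (2 σ bonds, plus two π bonds) has steric number 2: sp.
C3: 4 σ bonds — 4 electron domains, sp3.
C4 is sp3: 4 σ bonds, 4 electron-density regions.
C5: 4 σ bonds — 4 electron domains, sp3.
C6 is sp3: 4 σ bonds, 4 electron-density regions.
C7: 4 σ bonds; 4 regions of electron density → sp3.
C8 (4 σ bonds) has steric number 4: sp3.

C1 sp, C2 sp, C3 sp3, C4 sp3, C5 sp3, C6 sp3, C7 sp3, C8 sp3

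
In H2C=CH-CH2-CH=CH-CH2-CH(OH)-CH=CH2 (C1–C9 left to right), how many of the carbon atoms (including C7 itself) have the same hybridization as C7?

3

C7 is sp3 (only σ bonds).
C1: sp2
C2: sp2
C3: sp3 ✓
C4: sp2
C5: sp2
C6: sp3 ✓
C7: sp3 ✓
C8: sp2
C9: sp2
3 carbons are sp3.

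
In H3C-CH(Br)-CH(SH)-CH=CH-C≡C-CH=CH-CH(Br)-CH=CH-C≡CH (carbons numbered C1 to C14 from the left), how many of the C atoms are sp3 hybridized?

4

C1: sp3 ✓
C2: sp3 ✓
C3: sp3 ✓
C4: sp2
C5: sp2
C6: sp
C7: sp
C8: sp2
C9: sp2
C10: sp3 ✓
C11: sp2
C12: sp2
C13: sp
C14: sp
C1, C2, C3, C10 → 4 sp3 carbons.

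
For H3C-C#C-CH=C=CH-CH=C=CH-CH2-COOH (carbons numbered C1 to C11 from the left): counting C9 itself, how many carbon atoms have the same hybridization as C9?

C9 is sp2 (one π bond).
C1: sp3
C2: sp
C3: sp
C4: sp2 ✓
C5: sp
C6: sp2 ✓
C7: sp2 ✓
C8: sp
C9: sp2 ✓
C10: sp3
C11: sp2 ✓
5 carbons are sp2.

5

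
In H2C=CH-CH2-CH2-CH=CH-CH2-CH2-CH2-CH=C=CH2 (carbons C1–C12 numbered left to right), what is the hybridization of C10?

sp²

C10: 3 σ bonds, plus one π bond — 3 electron domains, sp2.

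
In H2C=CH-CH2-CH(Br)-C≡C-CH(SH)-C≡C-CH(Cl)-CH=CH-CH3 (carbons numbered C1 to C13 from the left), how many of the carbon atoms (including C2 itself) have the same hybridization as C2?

C2 is sp2 (one π bond).
C1: sp2 ✓
C2: sp2 ✓
C3: sp3
C4: sp3
C5: sp
C6: sp
C7: sp3
C8: sp
C9: sp
C10: sp3
C11: sp2 ✓
C12: sp2 ✓
C13: sp3
4 carbons are sp2.

4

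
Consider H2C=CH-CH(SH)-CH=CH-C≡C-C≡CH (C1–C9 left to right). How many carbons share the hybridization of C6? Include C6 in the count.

C6 is sp (two π bonds).
C1: sp2
C2: sp2
C3: sp3
C4: sp2
C5: sp2
C6: sp ✓
C7: sp ✓
C8: sp ✓
C9: sp ✓
4 carbons are sp.

4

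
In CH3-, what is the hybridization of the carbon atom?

sp³

Three σ bonds + one lone pair = steric number 4 → sp3, pyramidal.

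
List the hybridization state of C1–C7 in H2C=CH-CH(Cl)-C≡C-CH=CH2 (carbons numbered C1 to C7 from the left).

C1 sp2, C2 sp2, C3 sp3, C4 sp, C5 sp, C6 sp2, C7 sp2

C1 has 3 σ bonds, plus one π bond: steric number 3 → sp2.
C2 (3 σ bonds, plus one π bond) has steric number 3: sp2.
C3 has 4 σ bonds: steric number 4 → sp3.
C4 — 2 σ bonds, plus two π bonds. Steric number 2, so sp.
C5: 2 σ bonds, plus two π bonds; 2 regions of electron density → sp.
C6: 3 σ bonds, plus one π bond — 3 electron domains, sp2.
C7: 3 σ bonds, plus one π bond — 3 electron domains, sp2.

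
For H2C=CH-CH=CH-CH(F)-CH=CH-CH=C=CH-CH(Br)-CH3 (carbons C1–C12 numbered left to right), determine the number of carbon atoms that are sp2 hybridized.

8

C1: sp2 ✓
C2: sp2 ✓
C3: sp2 ✓
C4: sp2 ✓
C5: sp3
C6: sp2 ✓
C7: sp2 ✓
C8: sp2 ✓
C9: sp
C10: sp2 ✓
C11: sp3
C12: sp3
C1, C2, C3, C4, C6, C7, C8, C10 → 8 sp2 carbons.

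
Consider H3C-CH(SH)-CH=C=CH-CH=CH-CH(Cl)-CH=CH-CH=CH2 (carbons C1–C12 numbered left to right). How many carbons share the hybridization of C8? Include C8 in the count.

C8 is sp3 (only σ bonds).
C1: sp3 ✓
C2: sp3 ✓
C3: sp2
C4: sp
C5: sp2
C6: sp2
C7: sp2
C8: sp3 ✓
C9: sp2
C10: sp2
C11: sp2
C12: sp2
3 carbons are sp3.

3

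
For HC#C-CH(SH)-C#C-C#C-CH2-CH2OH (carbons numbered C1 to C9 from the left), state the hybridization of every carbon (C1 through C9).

C1 sp, C2 sp, C3 sp3, C4 sp, C5 sp, C6 sp, C7 sp, C8 sp3, C9 sp3

C1 — 2 σ bonds, plus two π bonds. Steric number 2, so sp.
C2: 2 σ bonds, plus two π bonds — 2 electron domains, sp.
C3 is sp3: 4 σ bonds, 4 electron-density regions.
C4 (2 σ bonds, plus two π bonds) has steric number 2: sp.
C5 is sp: 2 σ bonds, plus two π bonds, 2 electron-density regions.
C6 — 2 σ bonds, plus two π bonds. Steric number 2, so sp.
C7 (2 σ bonds, plus two π bonds) has steric number 2: sp.
C8 has 4 σ bonds: steric number 4 → sp3.
C9 is sp3: 4 σ bonds, 4 electron-density regions.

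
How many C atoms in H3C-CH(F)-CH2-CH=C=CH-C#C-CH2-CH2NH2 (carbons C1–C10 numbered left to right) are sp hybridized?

C1: sp3
C2: sp3
C3: sp3
C4: sp2
C5: sp ✓
C6: sp2
C7: sp ✓
C8: sp ✓
C9: sp3
C10: sp3
C5, C7, C8 → 3 sp carbons.

3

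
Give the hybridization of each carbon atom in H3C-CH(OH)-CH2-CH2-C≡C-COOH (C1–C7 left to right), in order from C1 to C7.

C1 sp3, C2 sp3, C3 sp3, C4 sp3, C5 sp, C6 sp, C7 sp2

C1 — 4 σ bonds. Steric number 4, so sp3.
C2 — 4 σ bonds. Steric number 4, so sp3.
C3 has 4 σ bonds: steric number 4 → sp3.
C4 carries 4 σ bonds, giving a steric number of 4, so it is sp3.
C5: 2 σ bonds, plus two π bonds; 2 regions of electron density → sp.
C6: 2 σ bonds, plus two π bonds; 2 regions of electron density → sp.
C7 (3 σ bonds, plus one π bond) has steric number 3: sp2.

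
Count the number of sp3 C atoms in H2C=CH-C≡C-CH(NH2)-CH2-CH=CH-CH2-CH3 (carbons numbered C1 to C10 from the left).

C1: sp2
C2: sp2
C3: sp
C4: sp
C5: sp3 ✓
C6: sp3 ✓
C7: sp2
C8: sp2
C9: sp3 ✓
C10: sp3 ✓
C5, C6, C9, C10 → 4 sp3 carbons.

4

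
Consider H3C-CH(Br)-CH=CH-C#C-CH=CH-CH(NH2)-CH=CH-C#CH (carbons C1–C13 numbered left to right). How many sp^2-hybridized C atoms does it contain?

6

C1: sp3
C2: sp3
C3: sp2 ✓
C4: sp2 ✓
C5: sp
C6: sp
C7: sp2 ✓
C8: sp2 ✓
C9: sp3
C10: sp2 ✓
C11: sp2 ✓
C12: sp
C13: sp
C3, C4, C7, C8, C10, C11 → 6 sp2 carbons.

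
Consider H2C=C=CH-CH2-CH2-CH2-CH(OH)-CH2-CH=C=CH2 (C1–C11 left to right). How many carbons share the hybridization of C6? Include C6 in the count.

5

C6 is sp3 (only σ bonds).
C1: sp2
C2: sp
C3: sp2
C4: sp3 ✓
C5: sp3 ✓
C6: sp3 ✓
C7: sp3 ✓
C8: sp3 ✓
C9: sp2
C10: sp
C11: sp2
5 carbons are sp3.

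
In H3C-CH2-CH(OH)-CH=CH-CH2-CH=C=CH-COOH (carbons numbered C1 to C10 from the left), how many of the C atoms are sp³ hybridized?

4

C1: sp3 ✓
C2: sp3 ✓
C3: sp3 ✓
C4: sp2
C5: sp2
C6: sp3 ✓
C7: sp2
C8: sp
C9: sp2
C10: sp2
C1, C2, C3, C6 → 4 sp3 carbons.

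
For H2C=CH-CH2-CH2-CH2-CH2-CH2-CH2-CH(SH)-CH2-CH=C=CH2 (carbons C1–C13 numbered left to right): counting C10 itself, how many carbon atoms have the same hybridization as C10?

C10 is sp3 (only σ bonds).
C1: sp2
C2: sp2
C3: sp3 ✓
C4: sp3 ✓
C5: sp3 ✓
C6: sp3 ✓
C7: sp3 ✓
C8: sp3 ✓
C9: sp3 ✓
C10: sp3 ✓
C11: sp2
C12: sp
C13: sp2
8 carbons are sp3.

8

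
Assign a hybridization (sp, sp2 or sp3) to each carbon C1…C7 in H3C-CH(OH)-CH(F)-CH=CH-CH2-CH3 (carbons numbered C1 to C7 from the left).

C1 sp3, C2 sp3, C3 sp3, C4 sp2, C5 sp2, C6 sp3, C7 sp3

C1 is sp3: 4 σ bonds, 4 electron-density regions.
C2 (4 σ bonds) has steric number 4: sp3.
C3 is sp3: 4 σ bonds, 4 electron-density regions.
C4 carries 3 σ bonds, plus one π bond, giving a steric number of 3, so it is sp2.
C5 carries 3 σ bonds, plus one π bond, giving a steric number of 3, so it is sp2.
C6: 4 σ bonds; 4 regions of electron density → sp3.
C7 has 4 σ bonds: steric number 4 → sp3.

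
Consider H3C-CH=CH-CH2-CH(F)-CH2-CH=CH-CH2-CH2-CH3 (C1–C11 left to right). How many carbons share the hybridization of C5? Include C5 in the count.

7

C5 is sp3 (only σ bonds).
C1: sp3 ✓
C2: sp2
C3: sp2
C4: sp3 ✓
C5: sp3 ✓
C6: sp3 ✓
C7: sp2
C8: sp2
C9: sp3 ✓
C10: sp3 ✓
C11: sp3 ✓
7 carbons are sp3.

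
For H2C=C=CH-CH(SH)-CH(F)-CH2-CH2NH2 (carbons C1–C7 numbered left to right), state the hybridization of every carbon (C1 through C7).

C1 sp2, C2 sp, C3 sp2, C4 sp3, C5 sp3, C6 sp3, C7 sp3

C1 (3 σ bonds, plus one π bond) has steric number 3: sp2.
C2 carries 2 σ bonds, plus two π bonds, giving a steric number of 2, so it is sp.
C3 — 3 σ bonds, plus one π bond. Steric number 3, so sp2.
C4 — 4 σ bonds. Steric number 4, so sp3.
C5 carries 4 σ bonds, giving a steric number of 4, so it is sp3.
C6 is sp3: 4 σ bonds, 4 electron-density regions.
C7 — 4 σ bonds. Steric number 4, so sp3.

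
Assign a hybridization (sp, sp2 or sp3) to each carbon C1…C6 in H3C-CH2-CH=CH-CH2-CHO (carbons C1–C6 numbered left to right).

C1: 4 σ bonds — 4 electron domains, sp3.
C2: 4 σ bonds — 4 electron domains, sp3.
C3 has 3 σ bonds, plus one π bond: steric number 3 → sp2.
C4 (3 σ bonds, plus one π bond) has steric number 3: sp2.
C5 (4 σ bonds) has steric number 4: sp3.
C6 has 3 σ bonds, plus one π bond: steric number 3 → sp2.

C1 sp3, C2 sp3, C3 sp2, C4 sp2, C5 sp3, C6 sp2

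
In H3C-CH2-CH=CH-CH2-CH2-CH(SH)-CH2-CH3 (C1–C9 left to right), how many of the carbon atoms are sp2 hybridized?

2

C1: sp3
C2: sp3
C3: sp2 ✓
C4: sp2 ✓
C5: sp3
C6: sp3
C7: sp3
C8: sp3
C9: sp3
C3, C4 → 2 sp2 carbons.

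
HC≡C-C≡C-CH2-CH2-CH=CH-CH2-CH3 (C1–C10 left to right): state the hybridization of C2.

sp

C2 carries 2 σ bonds, plus two π bonds, giving a steric number of 2, so it is sp.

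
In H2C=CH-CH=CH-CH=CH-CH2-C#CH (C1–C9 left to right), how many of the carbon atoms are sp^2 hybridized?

6

C1: sp2 ✓
C2: sp2 ✓
C3: sp2 ✓
C4: sp2 ✓
C5: sp2 ✓
C6: sp2 ✓
C7: sp3
C8: sp
C9: sp
C1, C2, C3, C4, C5, C6 → 6 sp2 carbons.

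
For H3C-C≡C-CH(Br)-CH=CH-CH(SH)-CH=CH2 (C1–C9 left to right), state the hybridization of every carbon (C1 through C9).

C1 is sp3: 4 σ bonds, 4 electron-density regions.
C2 — 2 σ bonds, plus two π bonds. Steric number 2, so sp.
C3 has 2 σ bonds, plus two π bonds: steric number 2 → sp.
C4 has 4 σ bonds: steric number 4 → sp3.
C5: 3 σ bonds, plus one π bond — 3 electron domains, sp2.
C6 is sp2: 3 σ bonds, plus one π bond, 3 electron-density regions.
C7 (4 σ bonds) has steric number 4: sp3.
C8 has 3 σ bonds, plus one π bond: steric number 3 → sp2.
C9 has 3 σ bonds, plus one π bond: steric number 3 → sp2.

C1 sp3, C2 sp, C3 sp, C4 sp3, C5 sp2, C6 sp2, C7 sp3, C8 sp2, C9 sp2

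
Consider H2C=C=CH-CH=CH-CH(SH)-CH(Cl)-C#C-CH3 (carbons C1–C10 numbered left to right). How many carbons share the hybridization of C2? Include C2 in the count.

3

C2 is sp (two π bonds).
C1: sp2
C2: sp ✓
C3: sp2
C4: sp2
C5: sp2
C6: sp3
C7: sp3
C8: sp ✓
C9: sp ✓
C10: sp3
3 carbons are sp.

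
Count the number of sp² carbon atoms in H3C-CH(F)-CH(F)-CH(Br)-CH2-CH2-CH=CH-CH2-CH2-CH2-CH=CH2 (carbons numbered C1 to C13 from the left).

C1: sp3
C2: sp3
C3: sp3
C4: sp3
C5: sp3
C6: sp3
C7: sp2 ✓
C8: sp2 ✓
C9: sp3
C10: sp3
C11: sp3
C12: sp2 ✓
C13: sp2 ✓
C7, C8, C12, C13 → 4 sp2 carbons.

4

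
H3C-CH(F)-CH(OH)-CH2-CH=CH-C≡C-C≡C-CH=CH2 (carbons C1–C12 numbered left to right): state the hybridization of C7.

sp

C7: 2 σ bonds, plus two π bonds — 2 electron domains, sp.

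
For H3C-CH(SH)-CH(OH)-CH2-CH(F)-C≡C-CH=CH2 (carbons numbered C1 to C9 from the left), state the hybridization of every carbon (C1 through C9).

C1 sp3, C2 sp3, C3 sp3, C4 sp3, C5 sp3, C6 sp, C7 sp, C8 sp2, C9 sp2

C1 carries 4 σ bonds, giving a steric number of 4, so it is sp3.
C2: 4 σ bonds; 4 regions of electron density → sp3.
C3: 4 σ bonds — 4 electron domains, sp3.
C4 has 4 σ bonds: steric number 4 → sp3.
C5 — 4 σ bonds. Steric number 4, so sp3.
C6 has 2 σ bonds, plus two π bonds: steric number 2 → sp.
C7: 2 σ bonds, plus two π bonds; 2 regions of electron density → sp.
C8 has 3 σ bonds, plus one π bond: steric number 3 → sp2.
C9 is sp2: 3 σ bonds, plus one π bond, 3 electron-density regions.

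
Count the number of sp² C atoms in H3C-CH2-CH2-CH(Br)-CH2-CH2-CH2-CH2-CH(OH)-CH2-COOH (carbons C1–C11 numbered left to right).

1

C1: sp3
C2: sp3
C3: sp3
C4: sp3
C5: sp3
C6: sp3
C7: sp3
C8: sp3
C9: sp3
C10: sp3
C11: sp2 ✓
C11 → 1 sp2 carbon.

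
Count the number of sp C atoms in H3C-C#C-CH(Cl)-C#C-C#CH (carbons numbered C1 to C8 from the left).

C1: sp3
C2: sp ✓
C3: sp ✓
C4: sp3
C5: sp ✓
C6: sp ✓
C7: sp ✓
C8: sp ✓
C2, C3, C5, C6, C7, C8 → 6 sp carbons.

6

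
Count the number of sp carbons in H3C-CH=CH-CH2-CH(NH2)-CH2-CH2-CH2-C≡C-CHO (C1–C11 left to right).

C1: sp3
C2: sp2
C3: sp2
C4: sp3
C5: sp3
C6: sp3
C7: sp3
C8: sp3
C9: sp ✓
C10: sp ✓
C11: sp2
C9, C10 → 2 sp carbons.

2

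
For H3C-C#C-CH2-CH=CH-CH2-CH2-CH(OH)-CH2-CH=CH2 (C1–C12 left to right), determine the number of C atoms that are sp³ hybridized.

6

C1: sp3 ✓
C2: sp
C3: sp
C4: sp3 ✓
C5: sp2
C6: sp2
C7: sp3 ✓
C8: sp3 ✓
C9: sp3 ✓
C10: sp3 ✓
C11: sp2
C12: sp2
C1, C4, C7, C8, C9, C10 → 6 sp3 carbons.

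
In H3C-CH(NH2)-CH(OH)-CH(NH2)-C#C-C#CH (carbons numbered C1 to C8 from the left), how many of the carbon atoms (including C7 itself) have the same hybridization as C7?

C7 is sp (two π bonds).
C1: sp3
C2: sp3
C3: sp3
C4: sp3
C5: sp ✓
C6: sp ✓
C7: sp ✓
C8: sp ✓
4 carbons are sp.

4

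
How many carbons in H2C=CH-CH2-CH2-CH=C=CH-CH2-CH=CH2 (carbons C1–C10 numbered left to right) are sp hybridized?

1

C1: sp2
C2: sp2
C3: sp3
C4: sp3
C5: sp2
C6: sp ✓
C7: sp2
C8: sp3
C9: sp2
C10: sp2
C6 → 1 sp carbon.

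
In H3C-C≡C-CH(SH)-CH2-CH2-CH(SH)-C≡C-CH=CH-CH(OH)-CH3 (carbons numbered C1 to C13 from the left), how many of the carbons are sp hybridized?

C1: sp3
C2: sp ✓
C3: sp ✓
C4: sp3
C5: sp3
C6: sp3
C7: sp3
C8: sp ✓
C9: sp ✓
C10: sp2
C11: sp2
C12: sp3
C13: sp3
C2, C3, C8, C9 → 4 sp carbons.

4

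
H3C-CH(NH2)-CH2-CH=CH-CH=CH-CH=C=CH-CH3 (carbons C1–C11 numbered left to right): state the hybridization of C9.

sp

C9 — 2 σ bonds, plus two π bonds. Steric number 2, so sp.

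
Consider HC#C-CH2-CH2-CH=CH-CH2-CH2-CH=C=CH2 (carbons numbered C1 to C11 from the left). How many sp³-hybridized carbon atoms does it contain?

4

C1: sp
C2: sp
C3: sp3 ✓
C4: sp3 ✓
C5: sp2
C6: sp2
C7: sp3 ✓
C8: sp3 ✓
C9: sp2
C10: sp
C11: sp2
C3, C4, C7, C8 → 4 sp3 carbons.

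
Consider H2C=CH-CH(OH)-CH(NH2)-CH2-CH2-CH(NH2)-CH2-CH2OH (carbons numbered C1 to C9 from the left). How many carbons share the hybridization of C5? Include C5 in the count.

C5 is sp3 (only σ bonds).
C1: sp2
C2: sp2
C3: sp3 ✓
C4: sp3 ✓
C5: sp3 ✓
C6: sp3 ✓
C7: sp3 ✓
C8: sp3 ✓
C9: sp3 ✓
7 carbons are sp3.

7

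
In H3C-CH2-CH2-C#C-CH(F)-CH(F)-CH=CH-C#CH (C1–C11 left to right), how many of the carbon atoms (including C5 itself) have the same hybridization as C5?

C5 is sp (two π bonds).
C1: sp3
C2: sp3
C3: sp3
C4: sp ✓
C5: sp ✓
C6: sp3
C7: sp3
C8: sp2
C9: sp2
C10: sp ✓
C11: sp ✓
4 carbons are sp.

4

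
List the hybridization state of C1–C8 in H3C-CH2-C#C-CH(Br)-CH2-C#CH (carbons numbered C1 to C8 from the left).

C1: 4 σ bonds; 4 regions of electron density → sp3.
C2 (4 σ bonds) has steric number 4: sp3.
C3 is sp: 2 σ bonds, plus two π bonds, 2 electron-density regions.
C4 (2 σ bonds, plus two π bonds) has steric number 2: sp.
C5 carries 4 σ bonds, giving a steric number of 4, so it is sp3.
C6 (4 σ bonds) has steric number 4: sp3.
C7 (2 σ bonds, plus two π bonds) has steric number 2: sp.
C8 carries 2 σ bonds, plus two π bonds, giving a steric number of 2, so it is sp.

C1 sp3, C2 sp3, C3 sp, C4 sp, C5 sp3, C6 sp3, C7 sp, C8 sp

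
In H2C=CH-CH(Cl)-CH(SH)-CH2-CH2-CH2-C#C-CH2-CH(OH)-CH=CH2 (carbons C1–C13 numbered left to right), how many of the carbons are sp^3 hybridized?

C1: sp2
C2: sp2
C3: sp3 ✓
C4: sp3 ✓
C5: sp3 ✓
C6: sp3 ✓
C7: sp3 ✓
C8: sp
C9: sp
C10: sp3 ✓
C11: sp3 ✓
C12: sp2
C13: sp2
C3, C4, C5, C6, C7, C10, C11 → 7 sp3 carbons.

7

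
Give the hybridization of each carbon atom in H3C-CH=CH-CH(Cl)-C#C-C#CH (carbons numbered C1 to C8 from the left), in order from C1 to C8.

C1 sp3, C2 sp2, C3 sp2, C4 sp3, C5 sp, C6 sp, C7 sp, C8 sp

C1 — 4 σ bonds. Steric number 4, so sp3.
C2 is sp2: 3 σ bonds, plus one π bond, 3 electron-density regions.
C3: 3 σ bonds, plus one π bond — 3 electron domains, sp2.
C4: 4 σ bonds; 4 regions of electron density → sp3.
C5: 2 σ bonds, plus two π bonds — 2 electron domains, sp.
C6 carries 2 σ bonds, plus two π bonds, giving a steric number of 2, so it is sp.
C7 has 2 σ bonds, plus two π bonds: steric number 2 → sp.
C8 has 2 σ bonds, plus two π bonds: steric number 2 → sp.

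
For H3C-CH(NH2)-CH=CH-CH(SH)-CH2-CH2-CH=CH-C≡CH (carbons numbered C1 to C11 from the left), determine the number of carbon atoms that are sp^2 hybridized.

4

C1: sp3
C2: sp3
C3: sp2 ✓
C4: sp2 ✓
C5: sp3
C6: sp3
C7: sp3
C8: sp2 ✓
C9: sp2 ✓
C10: sp
C11: sp
C3, C4, C8, C9 → 4 sp2 carbons.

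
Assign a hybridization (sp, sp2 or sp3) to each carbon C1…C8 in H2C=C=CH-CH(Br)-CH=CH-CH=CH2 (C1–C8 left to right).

C1: 3 σ bonds, plus one π bond; 3 regions of electron density → sp2.
C2 is sp: 2 σ bonds, plus two π bonds, 2 electron-density regions.
C3: 3 σ bonds, plus one π bond — 3 electron domains, sp2.
C4: 4 σ bonds; 4 regions of electron density → sp3.
C5: 3 σ bonds, plus one π bond — 3 electron domains, sp2.
C6 — 3 σ bonds, plus one π bond. Steric number 3, so sp2.
C7 has 3 σ bonds, plus one π bond: steric number 3 → sp2.
C8 carries 3 σ bonds, plus one π bond, giving a steric number of 3, so it is sp2.

C1 sp2, C2 sp, C3 sp2, C4 sp3, C5 sp2, C6 sp2, C7 sp2, C8 sp2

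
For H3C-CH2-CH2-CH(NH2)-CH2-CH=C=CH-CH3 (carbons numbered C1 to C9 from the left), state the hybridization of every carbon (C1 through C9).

C1 sp3, C2 sp3, C3 sp3, C4 sp3, C5 sp3, C6 sp2, C7 sp, C8 sp2, C9 sp3

C1: 4 σ bonds — 4 electron domains, sp3.
C2 has 4 σ bonds: steric number 4 → sp3.
C3 carries 4 σ bonds, giving a steric number of 4, so it is sp3.
C4 (4 σ bonds) has steric number 4: sp3.
C5: 4 σ bonds — 4 electron domains, sp3.
C6 carries 3 σ bonds, plus one π bond, giving a steric number of 3, so it is sp2.
C7 has 2 σ bonds, plus two π bonds: steric number 2 → sp.
C8 has 3 σ bonds, plus one π bond: steric number 3 → sp2.
C9 is sp3: 4 σ bonds, 4 electron-density regions.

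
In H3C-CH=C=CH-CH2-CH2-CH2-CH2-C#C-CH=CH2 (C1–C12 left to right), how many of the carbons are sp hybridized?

C1: sp3
C2: sp2
C3: sp ✓
C4: sp2
C5: sp3
C6: sp3
C7: sp3
C8: sp3
C9: sp ✓
C10: sp ✓
C11: sp2
C12: sp2
C3, C9, C10 → 3 sp carbons.

3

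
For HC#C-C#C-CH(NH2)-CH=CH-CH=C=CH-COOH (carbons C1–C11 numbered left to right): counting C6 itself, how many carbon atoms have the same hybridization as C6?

5

C6 is sp2 (one π bond).
C1: sp
C2: sp
C3: sp
C4: sp
C5: sp3
C6: sp2 ✓
C7: sp2 ✓
C8: sp2 ✓
C9: sp
C10: sp2 ✓
C11: sp2 ✓
5 carbons are sp2.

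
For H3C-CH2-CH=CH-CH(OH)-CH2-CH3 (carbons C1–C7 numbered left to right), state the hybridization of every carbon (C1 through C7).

C1 — 4 σ bonds. Steric number 4, so sp3.
C2 (4 σ bonds) has steric number 4: sp3.
C3 carries 3 σ bonds, plus one π bond, giving a steric number of 3, so it is sp2.
C4 has 3 σ bonds, plus one π bond: steric number 3 → sp2.
C5: 4 σ bonds; 4 regions of electron density → sp3.
C6 (4 σ bonds) has steric number 4: sp3.
C7: 4 σ bonds — 4 electron domains, sp3.

C1 sp3, C2 sp3, C3 sp2, C4 sp2, C5 sp3, C6 sp3, C7 sp3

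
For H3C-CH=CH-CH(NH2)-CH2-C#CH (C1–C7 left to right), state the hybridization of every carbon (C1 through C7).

C1 is sp3: 4 σ bonds, 4 electron-density regions.
C2: 3 σ bonds, plus one π bond — 3 electron domains, sp2.
C3 (3 σ bonds, plus one π bond) has steric number 3: sp2.
C4: 4 σ bonds; 4 regions of electron density → sp3.
C5: 4 σ bonds — 4 electron domains, sp3.
C6 has 2 σ bonds, plus two π bonds: steric number 2 → sp.
C7: 2 σ bonds, plus two π bonds — 2 electron domains, sp.

C1 sp3, C2 sp2, C3 sp2, C4 sp3, C5 sp3, C6 sp, C7 sp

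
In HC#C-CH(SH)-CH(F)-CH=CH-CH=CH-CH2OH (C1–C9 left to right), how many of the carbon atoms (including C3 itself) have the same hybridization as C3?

3

C3 is sp3 (only σ bonds).
C1: sp
C2: sp
C3: sp3 ✓
C4: sp3 ✓
C5: sp2
C6: sp2
C7: sp2
C8: sp2
C9: sp3 ✓
3 carbons are sp3.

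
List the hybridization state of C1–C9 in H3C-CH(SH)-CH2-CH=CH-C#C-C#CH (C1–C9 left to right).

C1: 4 σ bonds; 4 regions of electron density → sp3.
C2 has 4 σ bonds: steric number 4 → sp3.
C3 — 4 σ bonds. Steric number 4, so sp3.
C4 — 3 σ bonds, plus one π bond. Steric number 3, so sp2.
C5: 3 σ bonds, plus one π bond; 3 regions of electron density → sp2.
C6: 2 σ bonds, plus two π bonds; 2 regions of electron density → sp.
C7 carries 2 σ bonds, plus two π bonds, giving a steric number of 2, so it is sp.
C8: 2 σ bonds, plus two π bonds — 2 electron domains, sp.
C9 is sp: 2 σ bonds, plus two π bonds, 2 electron-density regions.

C1 sp3, C2 sp3, C3 sp3, C4 sp2, C5 sp2, C6 sp, C7 sp, C8 sp, C9 sp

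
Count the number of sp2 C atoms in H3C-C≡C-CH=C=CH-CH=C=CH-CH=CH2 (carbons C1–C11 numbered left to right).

6

C1: sp3
C2: sp
C3: sp
C4: sp2 ✓
C5: sp
C6: sp2 ✓
C7: sp2 ✓
C8: sp
C9: sp2 ✓
C10: sp2 ✓
C11: sp2 ✓
C4, C6, C7, C9, C10, C11 → 6 sp2 carbons.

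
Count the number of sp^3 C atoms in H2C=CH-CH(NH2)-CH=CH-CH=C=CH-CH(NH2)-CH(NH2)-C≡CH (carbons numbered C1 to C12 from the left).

C1: sp2
C2: sp2
C3: sp3 ✓
C4: sp2
C5: sp2
C6: sp2
C7: sp
C8: sp2
C9: sp3 ✓
C10: sp3 ✓
C11: sp
C12: sp
C3, C9, C10 → 3 sp3 carbons.

3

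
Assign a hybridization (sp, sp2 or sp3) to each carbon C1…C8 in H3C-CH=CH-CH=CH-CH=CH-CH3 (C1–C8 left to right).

C1 is sp3: 4 σ bonds, 4 electron-density regions.
C2: 3 σ bonds, plus one π bond; 3 regions of electron density → sp2.
C3: 3 σ bonds, plus one π bond — 3 electron domains, sp2.
C4: 3 σ bonds, plus one π bond; 3 regions of electron density → sp2.
C5: 3 σ bonds, plus one π bond; 3 regions of electron density → sp2.
C6 has 3 σ bonds, plus one π bond: steric number 3 → sp2.
C7: 3 σ bonds, plus one π bond; 3 regions of electron density → sp2.
C8: 4 σ bonds; 4 regions of electron density → sp3.

C1 sp3, C2 sp2, C3 sp2, C4 sp2, C5 sp2, C6 sp2, C7 sp2, C8 sp3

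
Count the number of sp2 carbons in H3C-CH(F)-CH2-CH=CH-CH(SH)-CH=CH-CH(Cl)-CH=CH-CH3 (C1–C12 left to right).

C1: sp3
C2: sp3
C3: sp3
C4: sp2 ✓
C5: sp2 ✓
C6: sp3
C7: sp2 ✓
C8: sp2 ✓
C9: sp3
C10: sp2 ✓
C11: sp2 ✓
C12: sp3
C4, C5, C7, C8, C10, C11 → 6 sp2 carbons.

6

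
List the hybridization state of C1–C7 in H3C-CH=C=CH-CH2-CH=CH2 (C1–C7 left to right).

C1: 4 σ bonds; 4 regions of electron density → sp3.
C2: 3 σ bonds, plus one π bond; 3 regions of electron density → sp2.
C3: 2 σ bonds, plus two π bonds — 2 electron domains, sp.
C4 (3 σ bonds, plus one π bond) has steric number 3: sp2.
C5 is sp3: 4 σ bonds, 4 electron-density regions.
C6 has 3 σ bonds, plus one π bond: steric number 3 → sp2.
C7 — 3 σ bonds, plus one π bond. Steric number 3, so sp2.

C1 sp3, C2 sp2, C3 sp, C4 sp2, C5 sp3, C6 sp2, C7 sp2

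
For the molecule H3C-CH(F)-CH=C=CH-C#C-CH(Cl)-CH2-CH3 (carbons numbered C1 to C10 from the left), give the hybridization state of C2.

sp³

C2 carries 4 σ bonds, giving a steric number of 4, so it is sp3.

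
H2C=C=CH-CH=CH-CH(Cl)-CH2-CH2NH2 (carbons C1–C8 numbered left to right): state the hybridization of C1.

sp2

C1: 3 σ bonds, plus one π bond — 3 electron domains, sp2.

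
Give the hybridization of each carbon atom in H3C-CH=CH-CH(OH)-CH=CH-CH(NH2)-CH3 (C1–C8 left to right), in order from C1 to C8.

C1 sp3, C2 sp2, C3 sp2, C4 sp3, C5 sp2, C6 sp2, C7 sp3, C8 sp3

C1: 4 σ bonds — 4 electron domains, sp3.
C2: 3 σ bonds, plus one π bond; 3 regions of electron density → sp2.
C3 (3 σ bonds, plus one π bond) has steric number 3: sp2.
C4: 4 σ bonds; 4 regions of electron density → sp3.
C5 — 3 σ bonds, plus one π bond. Steric number 3, so sp2.
C6 carries 3 σ bonds, plus one π bond, giving a steric number of 3, so it is sp2.
C7 has 4 σ bonds: steric number 4 → sp3.
C8 has 4 σ bonds: steric number 4 → sp3.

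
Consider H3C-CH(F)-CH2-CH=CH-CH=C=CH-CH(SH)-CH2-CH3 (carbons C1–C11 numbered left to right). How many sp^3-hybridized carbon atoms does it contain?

C1: sp3 ✓
C2: sp3 ✓
C3: sp3 ✓
C4: sp2
C5: sp2
C6: sp2
C7: sp
C8: sp2
C9: sp3 ✓
C10: sp3 ✓
C11: sp3 ✓
C1, C2, C3, C9, C10, C11 → 6 sp3 carbons.

6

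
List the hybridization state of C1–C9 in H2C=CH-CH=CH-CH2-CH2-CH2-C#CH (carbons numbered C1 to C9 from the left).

C1 sp2, C2 sp2, C3 sp2, C4 sp2, C5 sp3, C6 sp3, C7 sp3, C8 sp, C9 sp

C1 is sp2: 3 σ bonds, plus one π bond, 3 electron-density regions.
C2 — 3 σ bonds, plus one π bond. Steric number 3, so sp2.
C3 — 3 σ bonds, plus one π bond. Steric number 3, so sp2.
C4 is sp2: 3 σ bonds, plus one π bond, 3 electron-density regions.
C5: 4 σ bonds — 4 electron domains, sp3.
C6 has 4 σ bonds: steric number 4 → sp3.
C7 — 4 σ bonds. Steric number 4, so sp3.
C8 — 2 σ bonds, plus two π bonds. Steric number 2, so sp.
C9 carries 2 σ bonds, plus two π bonds, giving a steric number of 2, so it is sp.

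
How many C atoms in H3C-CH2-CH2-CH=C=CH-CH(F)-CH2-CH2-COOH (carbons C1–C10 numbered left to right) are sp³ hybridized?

6

C1: sp3 ✓
C2: sp3 ✓
C3: sp3 ✓
C4: sp2
C5: sp
C6: sp2
C7: sp3 ✓
C8: sp3 ✓
C9: sp3 ✓
C10: sp2
C1, C2, C3, C7, C8, C9 → 6 sp3 carbons.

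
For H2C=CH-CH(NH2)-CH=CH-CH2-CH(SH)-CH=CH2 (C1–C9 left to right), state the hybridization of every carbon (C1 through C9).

C1 — 3 σ bonds, plus one π bond. Steric number 3, so sp2.
C2 is sp2: 3 σ bonds, plus one π bond, 3 electron-density regions.
C3 — 4 σ bonds. Steric number 4, so sp3.
C4 carries 3 σ bonds, plus one π bond, giving a steric number of 3, so it is sp2.
C5: 3 σ bonds, plus one π bond — 3 electron domains, sp2.
C6: 4 σ bonds — 4 electron domains, sp3.
C7 is sp3: 4 σ bonds, 4 electron-density regions.
C8 is sp2: 3 σ bonds, plus one π bond, 3 electron-density regions.
C9 is sp2: 3 σ bonds, plus one π bond, 3 electron-density regions.

C1 sp2, C2 sp2, C3 sp3, C4 sp2, C5 sp2, C6 sp3, C7 sp3, C8 sp2, C9 sp2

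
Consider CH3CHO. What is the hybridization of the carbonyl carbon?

The carbonyl carbon — 3 σ bonds, plus one π bond. Steric number 3, so sp2.

sp^2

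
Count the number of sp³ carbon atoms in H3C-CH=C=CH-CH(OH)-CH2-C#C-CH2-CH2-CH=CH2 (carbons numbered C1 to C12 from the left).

5

C1: sp3 ✓
C2: sp2
C3: sp
C4: sp2
C5: sp3 ✓
C6: sp3 ✓
C7: sp
C8: sp
C9: sp3 ✓
C10: sp3 ✓
C11: sp2
C12: sp2
C1, C5, C6, C9, C10 → 5 sp3 carbons.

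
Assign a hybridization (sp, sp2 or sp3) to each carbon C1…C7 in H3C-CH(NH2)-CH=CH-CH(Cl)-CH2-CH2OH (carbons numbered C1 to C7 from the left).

C1 sp3, C2 sp3, C3 sp2, C4 sp2, C5 sp3, C6 sp3, C7 sp3

C1: 4 σ bonds; 4 regions of electron density → sp3.
C2: 4 σ bonds; 4 regions of electron density → sp3.
C3 has 3 σ bonds, plus one π bond: steric number 3 → sp2.
C4 has 3 σ bonds, plus one π bond: steric number 3 → sp2.
C5: 4 σ bonds — 4 electron domains, sp3.
C6 (4 σ bonds) has steric number 4: sp3.
C7 carries 4 σ bonds, giving a steric number of 4, so it is sp3.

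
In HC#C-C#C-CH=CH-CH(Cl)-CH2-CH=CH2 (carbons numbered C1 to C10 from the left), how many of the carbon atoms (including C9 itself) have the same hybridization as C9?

4

C9 is sp2 (one π bond).
C1: sp
C2: sp
C3: sp
C4: sp
C5: sp2 ✓
C6: sp2 ✓
C7: sp3
C8: sp3
C9: sp2 ✓
C10: sp2 ✓
4 carbons are sp2.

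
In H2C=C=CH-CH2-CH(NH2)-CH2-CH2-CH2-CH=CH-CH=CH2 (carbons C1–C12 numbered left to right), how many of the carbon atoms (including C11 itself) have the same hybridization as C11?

C11 is sp2 (one π bond).
C1: sp2 ✓
C2: sp
C3: sp2 ✓
C4: sp3
C5: sp3
C6: sp3
C7: sp3
C8: sp3
C9: sp2 ✓
C10: sp2 ✓
C11: sp2 ✓
C12: sp2 ✓
6 carbons are sp2.

6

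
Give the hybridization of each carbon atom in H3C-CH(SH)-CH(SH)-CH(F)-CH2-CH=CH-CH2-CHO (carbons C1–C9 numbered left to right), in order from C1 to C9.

C1: 4 σ bonds; 4 regions of electron density → sp3.
C2 — 4 σ bonds. Steric number 4, so sp3.
C3 has 4 σ bonds: steric number 4 → sp3.
C4 (4 σ bonds) has steric number 4: sp3.
C5: 4 σ bonds — 4 electron domains, sp3.
C6 carries 3 σ bonds, plus one π bond, giving a steric number of 3, so it is sp2.
C7 — 3 σ bonds, plus one π bond. Steric number 3, so sp2.
C8 has 4 σ bonds: steric number 4 → sp3.
C9 — 3 σ bonds, plus one π bond. Steric number 3, so sp2.

C1 sp3, C2 sp3, C3 sp3, C4 sp3, C5 sp3, C6 sp2, C7 sp2, C8 sp3, C9 sp2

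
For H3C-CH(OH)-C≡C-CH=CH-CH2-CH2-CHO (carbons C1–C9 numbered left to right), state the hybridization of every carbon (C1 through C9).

C1 has 4 σ bonds: steric number 4 → sp3.
C2 — 4 σ bonds. Steric number 4, so sp3.
C3: 2 σ bonds, plus two π bonds — 2 electron domains, sp.
C4 has 2 σ bonds, plus two π bonds: steric number 2 → sp.
C5: 3 σ bonds, plus one π bond; 3 regions of electron density → sp2.
C6 carries 3 σ bonds, plus one π bond, giving a steric number of 3, so it is sp2.
C7 — 4 σ bonds. Steric number 4, so sp3.
C8: 4 σ bonds — 4 electron domains, sp3.
C9 (3 σ bonds, plus one π bond) has steric number 3: sp2.

C1 sp3, C2 sp3, C3 sp, C4 sp, C5 sp2, C6 sp2, C7 sp3, C8 sp3, C9 sp2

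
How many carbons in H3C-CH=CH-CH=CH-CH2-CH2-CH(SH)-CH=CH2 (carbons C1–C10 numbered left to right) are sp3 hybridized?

C1: sp3 ✓
C2: sp2
C3: sp2
C4: sp2
C5: sp2
C6: sp3 ✓
C7: sp3 ✓
C8: sp3 ✓
C9: sp2
C10: sp2
C1, C6, C7, C8 → 4 sp3 carbons.

4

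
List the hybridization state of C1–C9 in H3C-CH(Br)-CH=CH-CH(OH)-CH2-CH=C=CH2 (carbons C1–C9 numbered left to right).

C1 (4 σ bonds) has steric number 4: sp3.
C2 carries 4 σ bonds, giving a steric number of 4, so it is sp3.
C3 carries 3 σ bonds, plus one π bond, giving a steric number of 3, so it is sp2.
C4 is sp2: 3 σ bonds, plus one π bond, 3 electron-density regions.
C5: 4 σ bonds; 4 regions of electron density → sp3.
C6 has 4 σ bonds: steric number 4 → sp3.
C7: 3 σ bonds, plus one π bond — 3 electron domains, sp2.
C8 — 2 σ bonds, plus two π bonds. Steric number 2, so sp.
C9: 3 σ bonds, plus one π bond — 3 electron domains, sp2.

C1 sp3, C2 sp3, C3 sp2, C4 sp2, C5 sp3, C6 sp3, C7 sp2, C8 sp, C9 sp2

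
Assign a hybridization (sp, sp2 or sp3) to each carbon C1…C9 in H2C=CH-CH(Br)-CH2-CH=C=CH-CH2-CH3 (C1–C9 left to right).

C1 sp2, C2 sp2, C3 sp3, C4 sp3, C5 sp2, C6 sp, C7 sp2, C8 sp3, C9 sp3

C1 — 3 σ bonds, plus one π bond. Steric number 3, so sp2.
C2 has 3 σ bonds, plus one π bond: steric number 3 → sp2.
C3 has 4 σ bonds: steric number 4 → sp3.
C4: 4 σ bonds — 4 electron domains, sp3.
C5: 3 σ bonds, plus one π bond; 3 regions of electron density → sp2.
C6: 2 σ bonds, plus two π bonds — 2 electron domains, sp.
C7 is sp2: 3 σ bonds, plus one π bond, 3 electron-density regions.
C8 is sp3: 4 σ bonds, 4 electron-density regions.
C9 (4 σ bonds) has steric number 4: sp3.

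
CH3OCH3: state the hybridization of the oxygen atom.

sp³

Two σ bonds + two lone pairs = steric number 4 → sp3.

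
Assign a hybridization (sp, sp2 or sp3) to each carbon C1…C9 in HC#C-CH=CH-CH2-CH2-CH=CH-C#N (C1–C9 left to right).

C1 sp, C2 sp, C3 sp2, C4 sp2, C5 sp3, C6 sp3, C7 sp2, C8 sp2, C9 sp

C1: 2 σ bonds, plus two π bonds — 2 electron domains, sp.
C2 is sp: 2 σ bonds, plus two π bonds, 2 electron-density regions.
C3 is sp2: 3 σ bonds, plus one π bond, 3 electron-density regions.
C4 has 3 σ bonds, plus one π bond: steric number 3 → sp2.
C5 carries 4 σ bonds, giving a steric number of 4, so it is sp3.
C6: 4 σ bonds — 4 electron domains, sp3.
C7 (3 σ bonds, plus one π bond) has steric number 3: sp2.
C8 has 3 σ bonds, plus one π bond: steric number 3 → sp2.
C9 carries 2 σ bonds, plus two π bonds, giving a steric number of 2, so it is sp.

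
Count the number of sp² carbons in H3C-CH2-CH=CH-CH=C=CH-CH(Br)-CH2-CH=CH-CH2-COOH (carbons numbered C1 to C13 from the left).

7

C1: sp3
C2: sp3
C3: sp2 ✓
C4: sp2 ✓
C5: sp2 ✓
C6: sp
C7: sp2 ✓
C8: sp3
C9: sp3
C10: sp2 ✓
C11: sp2 ✓
C12: sp3
C13: sp2 ✓
C3, C4, C5, C7, C10, C11, C13 → 7 sp2 carbons.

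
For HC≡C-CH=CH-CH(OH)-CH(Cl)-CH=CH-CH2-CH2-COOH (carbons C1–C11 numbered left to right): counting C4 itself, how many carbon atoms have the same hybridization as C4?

5

C4 is sp2 (one π bond).
C1: sp
C2: sp
C3: sp2 ✓
C4: sp2 ✓
C5: sp3
C6: sp3
C7: sp2 ✓
C8: sp2 ✓
C9: sp3
C10: sp3
C11: sp2 ✓
5 carbons are sp2.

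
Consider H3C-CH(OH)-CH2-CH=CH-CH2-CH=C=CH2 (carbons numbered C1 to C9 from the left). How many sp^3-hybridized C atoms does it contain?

4

C1: sp3 ✓
C2: sp3 ✓
C3: sp3 ✓
C4: sp2
C5: sp2
C6: sp3 ✓
C7: sp2
C8: sp
C9: sp2
C1, C2, C3, C6 → 4 sp3 carbons.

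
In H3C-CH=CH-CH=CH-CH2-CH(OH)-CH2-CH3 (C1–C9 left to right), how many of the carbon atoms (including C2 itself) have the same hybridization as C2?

C2 is sp2 (one π bond).
C1: sp3
C2: sp2 ✓
C3: sp2 ✓
C4: sp2 ✓
C5: sp2 ✓
C6: sp3
C7: sp3
C8: sp3
C9: sp3
4 carbons are sp2.

4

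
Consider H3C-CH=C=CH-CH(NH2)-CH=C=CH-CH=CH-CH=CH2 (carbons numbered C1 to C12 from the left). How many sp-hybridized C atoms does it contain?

2

C1: sp3
C2: sp2
C3: sp ✓
C4: sp2
C5: sp3
C6: sp2
C7: sp ✓
C8: sp2
C9: sp2
C10: sp2
C11: sp2
C12: sp2
C3, C7 → 2 sp carbons.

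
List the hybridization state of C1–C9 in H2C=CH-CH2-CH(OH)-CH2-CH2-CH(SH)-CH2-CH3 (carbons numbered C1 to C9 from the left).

C1 sp2, C2 sp2, C3 sp3, C4 sp3, C5 sp3, C6 sp3, C7 sp3, C8 sp3, C9 sp3

C1: 3 σ bonds, plus one π bond; 3 regions of electron density → sp2.
C2: 3 σ bonds, plus one π bond; 3 regions of electron density → sp2.
C3 — 4 σ bonds. Steric number 4, so sp3.
C4 is sp3: 4 σ bonds, 4 electron-density regions.
C5: 4 σ bonds — 4 electron domains, sp3.
C6: 4 σ bonds; 4 regions of electron density → sp3.
C7 has 4 σ bonds: steric number 4 → sp3.
C8 — 4 σ bonds. Steric number 4, so sp3.
C9: 4 σ bonds — 4 electron domains, sp3.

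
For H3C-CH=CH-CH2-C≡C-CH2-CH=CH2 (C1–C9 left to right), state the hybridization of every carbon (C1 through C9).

C1 sp3, C2 sp2, C3 sp2, C4 sp3, C5 sp, C6 sp, C7 sp3, C8 sp2, C9 sp2

C1: 4 σ bonds; 4 regions of electron density → sp3.
C2 (3 σ bonds, plus one π bond) has steric number 3: sp2.
C3 (3 σ bonds, plus one π bond) has steric number 3: sp2.
C4: 4 σ bonds; 4 regions of electron density → sp3.
C5: 2 σ bonds, plus two π bonds; 2 regions of electron density → sp.
C6 — 2 σ bonds, plus two π bonds. Steric number 2, so sp.
C7 has 4 σ bonds: steric number 4 → sp3.
C8 — 3 σ bonds, plus one π bond. Steric number 3, so sp2.
C9 — 3 σ bonds, plus one π bond. Steric number 3, so sp2.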